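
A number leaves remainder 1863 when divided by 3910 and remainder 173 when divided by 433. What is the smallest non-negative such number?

1186593

Write x = 1863 + 3910·k. Then 3910·k ≡ 173 − 1863 ≡ 42 (mod 433).
Need 3910⁻¹ mod 433. Extended Euclid on (433, 13):
433 = 33*13 + 4
13 = 3*4 + 1
4 = 4*1 + 0
Back-substitute:
1 = 13 − 3·4
1 = −3·433 + 100·13
3910⁻¹ ≡ 100 (mod 433), so k ≡ 100·42 ≡ 303 (mod 433).
x = 1863 + 3910·303 = 1186593.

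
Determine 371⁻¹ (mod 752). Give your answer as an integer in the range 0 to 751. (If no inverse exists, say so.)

Run Euclid on (752, 371):
752 = 2*371 + 10
371 = 37*10 + 1
10 = 10*1 + 0
The gcd is 1. Working backward:
1 = 371 − 37·10
1 = −37·752 + 75·371
So 371·75 ≡ 1 (mod 752).

75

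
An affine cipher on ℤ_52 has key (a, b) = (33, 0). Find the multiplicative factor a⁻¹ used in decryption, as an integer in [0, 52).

41

Run Euclid on (52, 33):
52 = 1*33 + 19
33 = 1*19 + 14
19 = 1*14 + 5
14 = 2*5 + 4
5 = 1*4 + 1
4 = 4*1 + 0
The gcd is 1. Working backward:
1 = 5 − 4
1 = −14 + 3·5
1 = 3·19 − 4·14
1 = −4·33 + 7·19
1 = 7·52 − 11·33
Hence 33⁻¹ ≡ -11 ≡ 41 (mod 52).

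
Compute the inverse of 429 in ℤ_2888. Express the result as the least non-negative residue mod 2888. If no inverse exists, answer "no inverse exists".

Run Euclid on (2888, 429):
2888 = 6*429 + 314
429 = 1*314 + 115
314 = 2*115 + 84
115 = 1*84 + 31
84 = 2*31 + 22
31 = 1*22 + 9
22 = 2*9 + 4
9 = 2*4 + 1
4 = 4*1 + 0
The gcd is 1. Working backward:
1 = 9 − 2·4
1 = −2·22 + 5·9
1 = 5·31 − 7·22
1 = −7·84 + 19·31
1 = 19·115 − 26·84
1 = −26·314 + 71·115
1 = 71·429 − 97·314
1 = −97·2888 + 653·429
So 429·653 ≡ 1 (mod 2888).

653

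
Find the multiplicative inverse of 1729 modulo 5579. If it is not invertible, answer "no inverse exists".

Compute gcd(1729, 5579):
5579 = 3*1729 + 392
1729 = 4*392 + 161
392 = 2*161 + 70
161 = 2*70 + 21
70 = 3*21 + 7
21 = 3*7 + 0
Since gcd = 7 > 1, 1729 is not a unit mod 5579.

no inverse exists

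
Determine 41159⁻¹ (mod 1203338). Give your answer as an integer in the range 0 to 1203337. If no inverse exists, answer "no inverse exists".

161443

Apply the Euclidean algorithm to 1203338 and 41159:
1203338 = 29·41159 + 9727
41159 = 4·9727 + 2251
9727 = 4·2251 + 723
2251 = 3·723 + 82
723 = 8·82 + 67
82 = 1·67 + 15
67 = 4·15 + 7
15 = 2·7 + 1
7 = 7·1 + 0
gcd = 1, so the inverse exists. Back-substitute:
1 = 15 − 2·7
1 = −2·67 + 9·15
1 = 9·82 − 11·67
1 = −11·723 + 97·82
1 = 97·2251 − 302·723
1 = −302·9727 + 1305·2251
1 = 1305·41159 − 5522·9727
1 = −5522·1203338 + 161443·41159
So 41159·161443 ≡ 1 (mod 1203338).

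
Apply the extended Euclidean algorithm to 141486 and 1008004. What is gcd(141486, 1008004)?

2

Euclidean algorithm:
1008004 = 7*141486 + 17602
141486 = 8*17602 + 670
17602 = 26*670 + 182
670 = 3*182 + 124
182 = 1*124 + 58
124 = 2*58 + 8
58 = 7*8 + 2
8 = 4*2 + 0
gcd(141486, 1008004) = 2.
Express as a combination:
2 = 58 − 7·8
2 = −7·124 + 15·58
2 = 15·182 − 22·124
2 = −22·670 + 81·182
2 = 81·17602 − 2128·670
2 = −2128·141486 + 17105·17602
2 = 17105·1008004 − 121863·141486
So 2 = (17105)·1008004 + (-121863)·141486.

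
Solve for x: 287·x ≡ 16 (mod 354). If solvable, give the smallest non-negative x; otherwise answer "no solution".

First find gcd(287, 354):
354 = 1*287 + 67
287 = 4*67 + 19
67 = 3*19 + 10
19 = 1*10 + 9
10 = 1*9 + 1
9 = 9*1 + 0
gcd = 1, so a unique solution mod 354 exists.
Back-substitute for the Bézout coefficients:
1 = 10 − 9
1 = −19 + 2·10
1 = 2·67 − 7·19
1 = −7·287 + 30·67
1 = 30·354 − 37·287
So 287·(-37) ≡ 1 (mod 354), giving 287⁻¹ ≡ 317.
x ≡ 287⁻¹·16 ≡ 317·16 ≡ 116 (mod 354).

116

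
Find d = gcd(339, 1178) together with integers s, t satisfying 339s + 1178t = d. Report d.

1

Euclidean algorithm:
1178 = 3*339 + 161
339 = 2*161 + 17
161 = 9*17 + 8
17 = 2*8 + 1
8 = 8*1 + 0
gcd(339, 1178) = 1.
Express as a combination:
1 = 17 − 2·8
1 = −2·161 + 19·17
1 = 19·339 − 40·161
1 = −40·1178 + 139·339
So 1 = (-40)·1178 + (139)·339.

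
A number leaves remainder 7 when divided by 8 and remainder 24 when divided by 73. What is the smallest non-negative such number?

535

Write x = 7 + 8·k. Then 8·k ≡ 24 − 7 ≡ 17 (mod 73).
Need 8⁻¹ mod 73. Extended Euclid on (73, 8):
73 = 9*8 + 1
8 = 8*1 + 0
Back-substitute:
1 = 73 − 9·8
8⁻¹ ≡ 64 (mod 73), so k ≡ 64·17 ≡ 66 (mod 73).
x = 7 + 8·66 = 535.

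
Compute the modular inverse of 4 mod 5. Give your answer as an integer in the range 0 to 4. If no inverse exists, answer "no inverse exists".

gcd(5, 4) by repeated division:
5 = 1*4 + 1
4 = 4*1 + 0
Since gcd(4, 5) = 1, back-substitute to write 1 as a combination:
1 = 5 − 4
Hence 4⁻¹ ≡ -1 ≡ 4 (mod 5).

4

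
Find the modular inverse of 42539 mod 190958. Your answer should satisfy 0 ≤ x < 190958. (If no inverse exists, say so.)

Extended Euclidean algorithm:
190958 = 4×42539 + 20802
42539 = 2×20802 + 935
20802 = 22×935 + 232
935 = 4×232 + 7
232 = 33×7 + 1
7 = 7×1 + 0
Since gcd(42539, 190958) = 1, back-substitute to write 1 as a combination:
1 = 232 − 33·7
1 = −33·935 + 133·232
1 = 133·20802 − 2959·935
1 = −2959·42539 + 6051·20802
1 = 6051·190958 − 27163·42539
Hence 42539⁻¹ ≡ -27163 ≡ 163795 (mod 190958).

163795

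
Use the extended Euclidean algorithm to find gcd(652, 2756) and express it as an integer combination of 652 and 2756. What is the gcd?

Apply Euclid's algorithm to 2756 and 652:
2756 = 4*652 + 148
652 = 4*148 + 60
148 = 2*60 + 28
60 = 2*28 + 4
28 = 7*4 + 0
gcd(652, 2756) = 4.
Back-substituting:
4 = 60 − 2·28
4 = −2·148 + 5·60
4 = 5·652 − 22·148
4 = −22·2756 + 93·652
So 4 = (-22)·2756 + (93)·652.

4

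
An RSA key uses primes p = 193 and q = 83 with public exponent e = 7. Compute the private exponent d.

φ(n) = (p−1)(q−1) = 192·82 = 15744.
Need d with 7·d ≡ 1 (mod 15744). Apply the extended Euclidean algorithm:
15744 = 2249·7 + 1
7 = 7·1 + 0
Back-substitute:
1 = 15744 − 2249·7
So 7·(-2249) ≡ 1 (mod 15744), hence d ≡ -2249 ≡ 13495 (mod 15744).

13495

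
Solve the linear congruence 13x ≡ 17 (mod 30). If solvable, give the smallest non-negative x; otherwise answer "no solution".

First find gcd(13, 30):
30 = 2*13 + 4
13 = 3*4 + 1
4 = 4*1 + 0
gcd = 1, so a unique solution mod 30 exists.
Back-substitute for the Bézout coefficients:
1 = 13 − 3·4
1 = −3·30 + 7·13
So 13·(7) ≡ 1 (mod 30), giving 13⁻¹ ≡ 7.
x ≡ 13⁻¹·17 ≡ 7·17 ≡ 29 (mod 30).

29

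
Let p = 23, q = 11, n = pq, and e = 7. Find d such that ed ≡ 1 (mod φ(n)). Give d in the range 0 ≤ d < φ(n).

63

φ(n) = (p−1)(q−1) = 22·10 = 220.
Need d with 7·d ≡ 1 (mod 220). Apply the extended Euclidean algorithm:
220 = 31*7 + 3
7 = 2*3 + 1
3 = 3*1 + 0
Back-substitute:
1 = 7 − 2·3
1 = −2·220 + 63·7
So 7·63 ≡ 1 (mod 220), hence d = 63.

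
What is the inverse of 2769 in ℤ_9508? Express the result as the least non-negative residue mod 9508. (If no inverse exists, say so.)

285

gcd(9508, 2769) by repeated division:
9508 = 3×2769 + 1201
2769 = 2×1201 + 367
1201 = 3×367 + 100
367 = 3×100 + 67
100 = 1×67 + 33
67 = 2×33 + 1
33 = 33×1 + 0
The gcd is 1. Working backward:
1 = 67 − 2·33
1 = −2·100 + 3·67
1 = 3·367 − 11·100
1 = −11·1201 + 36·367
1 = 36·2769 − 83·1201
1 = −83·9508 + 285·2769
So 2769·285 ≡ 1 (mod 9508).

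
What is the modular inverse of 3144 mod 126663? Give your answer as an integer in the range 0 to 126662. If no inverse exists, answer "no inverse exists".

no inverse exists

Compute gcd(3144, 126663):
126663 = 40*3144 + 903
3144 = 3*903 + 435
903 = 2*435 + 33
435 = 13*33 + 6
33 = 5*6 + 3
6 = 2*3 + 0
The gcd is 3, not 1, hence no inverse exists.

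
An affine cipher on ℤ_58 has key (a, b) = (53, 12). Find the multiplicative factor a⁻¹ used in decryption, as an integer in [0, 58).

Apply the Euclidean algorithm to 58 and 53:
58 = 1·53 + 5
53 = 10·5 + 3
5 = 1·3 + 2
3 = 1·2 + 1
2 = 2·1 + 0
The gcd is 1. Working backward:
1 = 3 − 2
1 = −5 + 2·3
1 = 2·53 − 21·5
1 = −21·58 + 23·53
So 53·23 ≡ 1 (mod 58).

23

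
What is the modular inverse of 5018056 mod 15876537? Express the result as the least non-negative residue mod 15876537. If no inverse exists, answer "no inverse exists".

13946743

gcd(15876537, 5018056) by repeated division:
15876537 = 3·5018056 + 822369
5018056 = 6·822369 + 83842
822369 = 9·83842 + 67791
83842 = 1·67791 + 16051
67791 = 4·16051 + 3587
16051 = 4·3587 + 1703
3587 = 2·1703 + 181
1703 = 9·181 + 74
181 = 2·74 + 33
74 = 2·33 + 8
33 = 4·8 + 1
8 = 8·1 + 0
gcd = 1, so the inverse exists. Back-substitute:
1 = 33 − 4·8
1 = −4·74 + 9·33
1 = 9·181 − 22·74
1 = −22·1703 + 207·181
1 = 207·3587 − 436·1703
1 = −436·16051 + 1951·3587
1 = 1951·67791 − 8240·16051
1 = −8240·83842 + 10191·67791
1 = 10191·822369 − 99959·83842
1 = −99959·5018056 + 609945·822369
1 = 609945·15876537 − 1929794·5018056
So 5018056·(-1929794) ≡ 1 (mod 15876537), and -1929794 ≡ 13946743 (mod 15876537).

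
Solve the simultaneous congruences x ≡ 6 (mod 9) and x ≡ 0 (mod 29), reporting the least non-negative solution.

87

Write x = 6 + 9·k. Then 9·k ≡ 0 − 6 ≡ 23 (mod 29).
Need 9⁻¹ mod 29. Extended Euclid on (29, 9):
29 = 3×9 + 2
9 = 4×2 + 1
2 = 2×1 + 0
Back-substitute:
1 = 9 − 4·2
1 = −4·29 + 13·9
9⁻¹ ≡ 13 (mod 29), so k ≡ 13·23 ≡ 9 (mod 29).
x = 6 + 9·9 = 87.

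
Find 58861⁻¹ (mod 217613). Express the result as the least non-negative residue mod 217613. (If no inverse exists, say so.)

Euclidean algorithm on 217613, 58861:
217613 = 3*58861 + 41030
58861 = 1*41030 + 17831
41030 = 2*17831 + 5368
17831 = 3*5368 + 1727
5368 = 3*1727 + 187
1727 = 9*187 + 44
187 = 4*44 + 11
44 = 4*11 + 0
The gcd is 11, not 1, hence no inverse exists.

no inverse exists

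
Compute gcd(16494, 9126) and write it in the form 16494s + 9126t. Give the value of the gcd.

Apply Euclid's algorithm to 16494 and 9126:
16494 = 1×9126 + 7368
9126 = 1×7368 + 1758
7368 = 4×1758 + 336
1758 = 5×336 + 78
336 = 4×78 + 24
78 = 3×24 + 6
24 = 4×6 + 0
gcd(16494, 9126) = 6.
Back-substituting:
6 = 78 − 3·24
6 = −3·336 + 13·78
6 = 13·1758 − 68·336
6 = −68·7368 + 285·1758
6 = 285·9126 − 353·7368
6 = −353·16494 + 638·9126
So 6 = (-353)·16494 + (638)·9126.

6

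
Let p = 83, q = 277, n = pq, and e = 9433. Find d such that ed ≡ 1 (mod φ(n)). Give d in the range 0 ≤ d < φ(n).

19489

φ(n) = (p−1)(q−1) = 82·276 = 22632.
Need d with 9433·d ≡ 1 (mod 22632). Apply the extended Euclidean algorithm:
22632 = 2·9433 + 3766
9433 = 2·3766 + 1901
3766 = 1·1901 + 1865
1901 = 1·1865 + 36
1865 = 51·36 + 29
36 = 1·29 + 7
29 = 4·7 + 1
7 = 7·1 + 0
Back-substitute:
1 = 29 − 4·7
1 = −4·36 + 5·29
1 = 5·1865 − 259·36
1 = −259·1901 + 264·1865
1 = 264·3766 − 523·1901
1 = −523·9433 + 1310·3766
1 = 1310·22632 − 3143·9433
So 9433·(-3143) ≡ 1 (mod 22632), hence d ≡ -3143 ≡ 19489 (mod 22632).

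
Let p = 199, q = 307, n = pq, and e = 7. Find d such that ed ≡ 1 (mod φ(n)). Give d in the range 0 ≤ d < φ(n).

17311

φ(n) = (p−1)(q−1) = 198·306 = 60588.
Need d with 7·d ≡ 1 (mod 60588). Apply the extended Euclidean algorithm:
60588 = 8655·7 + 3
7 = 2·3 + 1
3 = 3·1 + 0
Back-substitute:
1 = 7 − 2·3
1 = −2·60588 + 17311·7
So 7·17311 ≡ 1 (mod 60588), hence d = 17311.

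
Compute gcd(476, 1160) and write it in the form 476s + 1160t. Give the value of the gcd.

4

Repeated division:
1160 = 2×476 + 208
476 = 2×208 + 60
208 = 3×60 + 28
60 = 2×28 + 4
28 = 7×4 + 0
gcd(476, 1160) = 4.
Back-substituting:
4 = 60 − 2·28
4 = −2·208 + 7·60
4 = 7·476 − 16·208
4 = −16·1160 + 39·476
So 4 = (-16)·1160 + (39)·476.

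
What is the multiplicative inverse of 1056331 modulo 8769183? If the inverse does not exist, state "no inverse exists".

2806546

Apply the Euclidean algorithm to 8769183 and 1056331:
8769183 = 8*1056331 + 318535
1056331 = 3*318535 + 100726
318535 = 3*100726 + 16357
100726 = 6*16357 + 2584
16357 = 6*2584 + 853
2584 = 3*853 + 25
853 = 34*25 + 3
25 = 8*3 + 1
3 = 3*1 + 0
The gcd is 1. Working backward:
1 = 25 − 8·3
1 = −8·853 + 273·25
1 = 273·2584 − 827·853
1 = −827·16357 + 5235·2584
1 = 5235·100726 − 32237·16357
1 = −32237·318535 + 101946·100726
1 = 101946·1056331 − 338075·318535
1 = −338075·8769183 + 2806546·1056331
So 1056331·2806546 ≡ 1 (mod 8769183).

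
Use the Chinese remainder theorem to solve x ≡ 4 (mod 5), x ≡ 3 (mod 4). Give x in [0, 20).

19

Write x = 4 + 5·k. Then 5·k ≡ 3 − 4 ≡ 3 (mod 4).
Need 5⁻¹ mod 4. Extended Euclid on (4, 1):
4 = 4×1 + 0
5⁻¹ ≡ 1 (mod 4), so k ≡ 1·3 ≡ 3 (mod 4).
x = 4 + 5·3 = 19.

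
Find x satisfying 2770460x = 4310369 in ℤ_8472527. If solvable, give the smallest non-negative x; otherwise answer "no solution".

1182573

First find gcd(2770460, 8472527):
8472527 = 3×2770460 + 161147
2770460 = 17×161147 + 30961
161147 = 5×30961 + 6342
30961 = 4×6342 + 5593
6342 = 1×5593 + 749
5593 = 7×749 + 350
749 = 2×350 + 49
350 = 7×49 + 7
49 = 7×7 + 0
gcd = 7 and 7 | 4310369, so solutions exist. Divide through by 7: 395780x ≡ 615767 (mod 1210361).
Now find 395780⁻¹ mod 1210361:
1210361 = 3×395780 + 23021
395780 = 17×23021 + 4423
23021 = 5×4423 + 906
4423 = 4×906 + 799
906 = 1×799 + 107
799 = 7×107 + 50
107 = 2×50 + 7
50 = 7×7 + 1
7 = 7×1 + 0
Back-substitute:
1 = 50 − 7·7
1 = −7·107 + 15·50
1 = 15·799 − 112·107
1 = −112·906 + 127·799
1 = 127·4423 − 620·906
1 = −620·23021 + 3227·4423
1 = 3227·395780 − 55479·23021
1 = −55479·1210361 + 169664·395780
So 395780⁻¹ ≡ 169664 (mod 1210361).
Then x ≡ 169664·615767 ≡ 1182573 (mod 1210361); the smallest non-negative solution is x = 1182573.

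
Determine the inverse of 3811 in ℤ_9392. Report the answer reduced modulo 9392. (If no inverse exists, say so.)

gcd(9392, 3811) by repeated division:
9392 = 2×3811 + 1770
3811 = 2×1770 + 271
1770 = 6×271 + 144
271 = 1×144 + 127
144 = 1×127 + 17
127 = 7×17 + 8
17 = 2×8 + 1
8 = 8×1 + 0
Since gcd(3811, 9392) = 1, back-substitute to write 1 as a combination:
1 = 17 − 2·8
1 = −2·127 + 15·17
1 = 15·144 − 17·127
1 = −17·271 + 32·144
1 = 32·1770 − 209·271
1 = −209·3811 + 450·1770
1 = 450·9392 − 1109·3811
So 3811·(-1109) ≡ 1 (mod 9392), and -1109 ≡ 8283 (mod 9392).

8283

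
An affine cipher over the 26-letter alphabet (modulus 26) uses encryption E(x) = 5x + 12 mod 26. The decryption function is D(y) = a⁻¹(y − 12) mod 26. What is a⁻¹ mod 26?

Run Euclid on (26, 5):
26 = 5×5 + 1
5 = 5×1 + 0
Since gcd(5, 26) = 1, back-substitute to write 1 as a combination:
1 = 26 − 5·5
Hence 5⁻¹ ≡ -5 ≡ 21 (mod 26).

21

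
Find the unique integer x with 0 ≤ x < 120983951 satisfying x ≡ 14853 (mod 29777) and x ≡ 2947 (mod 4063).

Write x = 14853 + 29777·k. Then 29777·k ≡ 2947 − 14853 ≡ 283 (mod 4063).
Need 29777⁻¹ mod 4063. Extended Euclid on (4063, 1336):
4063 = 3*1336 + 55
1336 = 24*55 + 16
55 = 3*16 + 7
16 = 2*7 + 2
7 = 3*2 + 1
2 = 2*1 + 0
Back-substitute:
1 = 7 − 3·2
1 = −3·16 + 7·7
1 = 7·55 − 24·16
1 = −24·1336 + 583·55
1 = 583·4063 − 1773·1336
29777⁻¹ ≡ 2290 (mod 4063), so k ≡ 2290·283 ≡ 2053 (mod 4063).
x = 14853 + 29777·2053 = 61147034.

61147034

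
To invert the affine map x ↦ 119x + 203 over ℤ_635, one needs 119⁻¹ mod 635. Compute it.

Extended Euclidean algorithm:
635 = 5·119 + 40
119 = 2·40 + 39
40 = 1·39 + 1
39 = 39·1 + 0
The gcd is 1. Working backward:
1 = 40 − 39
1 = −119 + 3·40
1 = 3·635 − 16·119
Hence 119⁻¹ ≡ -16 ≡ 619 (mod 635).

619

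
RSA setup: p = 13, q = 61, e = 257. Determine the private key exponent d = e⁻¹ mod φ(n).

φ(n) = (p−1)(q−1) = 12·60 = 720.
Need d with 257·d ≡ 1 (mod 720). Apply the extended Euclidean algorithm:
720 = 2*257 + 206
257 = 1*206 + 51
206 = 4*51 + 2
51 = 25*2 + 1
2 = 2*1 + 0
Back-substitute:
1 = 51 − 25·2
1 = −25·206 + 101·51
1 = 101·257 − 126·206
1 = −126·720 + 353·257
So 257·353 ≡ 1 (mod 720), hence d = 353.

353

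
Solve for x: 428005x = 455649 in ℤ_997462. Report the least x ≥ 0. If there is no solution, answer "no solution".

682341

First find gcd(428005, 997462):
997462 = 2*428005 + 141452
428005 = 3*141452 + 3649
141452 = 38*3649 + 2790
3649 = 1*2790 + 859
2790 = 3*859 + 213
859 = 4*213 + 7
213 = 30*7 + 3
7 = 2*3 + 1
3 = 3*1 + 0
gcd = 1, so a unique solution mod 997462 exists.
Back-substitute for the Bézout coefficients:
1 = 7 − 2·3
1 = −2·213 + 61·7
1 = 61·859 − 246·213
1 = −246·2790 + 799·859
1 = 799·3649 − 1045·2790
1 = −1045·141452 + 40509·3649
1 = 40509·428005 − 122572·141452
1 = −122572·997462 + 285653·428005
So 428005·(285653) ≡ 1 (mod 997462), giving 428005⁻¹ ≡ 285653.
x ≡ 428005⁻¹·455649 ≡ 285653·455649 ≡ 682341 (mod 997462).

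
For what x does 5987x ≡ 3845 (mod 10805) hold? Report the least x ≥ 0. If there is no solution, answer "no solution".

First find gcd(5987, 10805):
10805 = 1·5987 + 4818
5987 = 1·4818 + 1169
4818 = 4·1169 + 142
1169 = 8·142 + 33
142 = 4·33 + 10
33 = 3·10 + 3
10 = 3·3 + 1
3 = 3·1 + 0
gcd = 1, so a unique solution mod 10805 exists.
Back-substitute for the Bézout coefficients:
1 = 10 − 3·3
1 = −3·33 + 10·10
1 = 10·142 − 43·33
1 = −43·1169 + 354·142
1 = 354·4818 − 1459·1169
1 = −1459·5987 + 1813·4818
1 = 1813·10805 − 3272·5987
So 5987·(-3272) ≡ 1 (mod 10805), giving 5987⁻¹ ≡ 7533.
x ≡ 5987⁻¹·3845 ≡ 7533·3845 ≡ 6985 (mod 10805).

6985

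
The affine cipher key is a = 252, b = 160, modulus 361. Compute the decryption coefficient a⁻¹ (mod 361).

Apply the Euclidean algorithm to 361 and 252:
361 = 1·252 + 109
252 = 2·109 + 34
109 = 3·34 + 7
34 = 4·7 + 6
7 = 1·6 + 1
6 = 6·1 + 0
gcd = 1, so the inverse exists. Back-substitute:
1 = 7 − 6
1 = −34 + 5·7
1 = 5·109 − 16·34
1 = −16·252 + 37·109
1 = 37·361 − 53·252
Thus 252·(-53) ≡ 1 (mod 361); reducing, -53 mod 361 = 308.

308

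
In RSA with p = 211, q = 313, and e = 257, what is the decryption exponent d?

φ(n) = (p−1)(q−1) = 210·312 = 65520.
Need d with 257·d ≡ 1 (mod 65520). Apply the extended Euclidean algorithm:
65520 = 254×257 + 242
257 = 1×242 + 15
242 = 16×15 + 2
15 = 7×2 + 1
2 = 2×1 + 0
Back-substitute:
1 = 15 − 7·2
1 = −7·242 + 113·15
1 = 113·257 − 120·242
1 = −120·65520 + 30593·257
So 257·30593 ≡ 1 (mod 65520), hence d = 30593.

30593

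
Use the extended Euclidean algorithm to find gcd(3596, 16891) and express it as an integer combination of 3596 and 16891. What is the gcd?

1

Repeated division:
16891 = 4·3596 + 2507
3596 = 1·2507 + 1089
2507 = 2·1089 + 329
1089 = 3·329 + 102
329 = 3·102 + 23
102 = 4·23 + 10
23 = 2·10 + 3
10 = 3·3 + 1
3 = 3·1 + 0
gcd(3596, 16891) = 1.
Express as a combination:
1 = 10 − 3·3
1 = −3·23 + 7·10
1 = 7·102 − 31·23
1 = −31·329 + 100·102
1 = 100·1089 − 331·329
1 = −331·2507 + 762·1089
1 = 762·3596 − 1093·2507
1 = −1093·16891 + 5134·3596
So 1 = (-1093)·16891 + (5134)·3596.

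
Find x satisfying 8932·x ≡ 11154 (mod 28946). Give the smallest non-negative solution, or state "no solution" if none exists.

8022

First find gcd(8932, 28946):
28946 = 3·8932 + 2150
8932 = 4·2150 + 332
2150 = 6·332 + 158
332 = 2·158 + 16
158 = 9·16 + 14
16 = 1·14 + 2
14 = 7·2 + 0
gcd = 2 and 2 | 11154, so solutions exist. Divide through by 2: 4466x ≡ 5577 (mod 14473).
Now find 4466⁻¹ mod 14473:
14473 = 3·4466 + 1075
4466 = 4·1075 + 166
1075 = 6·166 + 79
166 = 2·79 + 8
79 = 9·8 + 7
8 = 1·7 + 1
7 = 7·1 + 0
Back-substitute:
1 = 8 − 7
1 = −79 + 10·8
1 = 10·166 − 21·79
1 = −21·1075 + 136·166
1 = 136·4466 − 565·1075
1 = −565·14473 + 1831·4466
So 4466⁻¹ ≡ 1831 (mod 14473).
Then x ≡ 1831·5577 ≡ 8022 (mod 14473); the smallest non-negative solution is x = 8022.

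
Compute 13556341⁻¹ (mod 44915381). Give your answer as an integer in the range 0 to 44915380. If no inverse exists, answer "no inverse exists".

12970259

Apply the Euclidean algorithm to 44915381 and 13556341:
44915381 = 3·13556341 + 4246358
13556341 = 3·4246358 + 817267
4246358 = 5·817267 + 160023
817267 = 5·160023 + 17152
160023 = 9·17152 + 5655
17152 = 3·5655 + 187
5655 = 30·187 + 45
187 = 4·45 + 7
45 = 6·7 + 3
7 = 2·3 + 1
3 = 3·1 + 0
Since gcd(13556341, 44915381) = 1, back-substitute to write 1 as a combination:
1 = 7 − 2·3
1 = −2·45 + 13·7
1 = 13·187 − 54·45
1 = −54·5655 + 1633·187
1 = 1633·17152 − 4953·5655
1 = −4953·160023 + 46210·17152
1 = 46210·817267 − 236003·160023
1 = −236003·4246358 + 1226225·817267
1 = 1226225·13556341 − 3914678·4246358
1 = −3914678·44915381 + 12970259·13556341
So 13556341·12970259 ≡ 1 (mod 44915381).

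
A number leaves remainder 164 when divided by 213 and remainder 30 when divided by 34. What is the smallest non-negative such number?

1016

Write x = 164 + 213·k. Then 213·k ≡ 30 − 164 ≡ 2 (mod 34).
Need 213⁻¹ mod 34. Extended Euclid on (34, 9):
34 = 3×9 + 7
9 = 1×7 + 2
7 = 3×2 + 1
2 = 2×1 + 0
Back-substitute:
1 = 7 − 3·2
1 = −3·9 + 4·7
1 = 4·34 − 15·9
213⁻¹ ≡ 19 (mod 34), so k ≡ 19·2 ≡ 4 (mod 34).
x = 164 + 213·4 = 1016.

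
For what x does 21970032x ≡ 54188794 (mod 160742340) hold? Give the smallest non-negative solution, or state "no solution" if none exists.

no solution

gcd(21970032, 160742340):
160742340 = 7·21970032 + 6952116
21970032 = 3·6952116 + 1113684
6952116 = 6·1113684 + 270012
1113684 = 4·270012 + 33636
270012 = 8·33636 + 924
33636 = 36·924 + 372
924 = 2·372 + 180
372 = 2·180 + 12
180 = 15·12 + 0
gcd = 12, but 12 ∤ 54188794, so the congruence has no solution.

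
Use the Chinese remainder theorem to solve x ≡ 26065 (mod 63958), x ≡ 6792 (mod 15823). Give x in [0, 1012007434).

400850851

Write x = 26065 + 63958·k. Then 63958·k ≡ 6792 − 26065 ≡ 12373 (mod 15823).
Need 63958⁻¹ mod 15823. Extended Euclid on (15823, 666):
15823 = 23×666 + 505
666 = 1×505 + 161
505 = 3×161 + 22
161 = 7×22 + 7
22 = 3×7 + 1
7 = 7×1 + 0
Back-substitute:
1 = 22 − 3·7
1 = −3·161 + 22·22
1 = 22·505 − 69·161
1 = −69·666 + 91·505
1 = 91·15823 − 2162·666
63958⁻¹ ≡ 13661 (mod 15823), so k ≡ 13661·12373 ≡ 6267 (mod 15823).
x = 26065 + 63958·6267 = 400850851.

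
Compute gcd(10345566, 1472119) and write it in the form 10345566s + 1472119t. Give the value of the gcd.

11

Euclidean algorithm:
10345566 = 7*1472119 + 40733
1472119 = 36*40733 + 5731
40733 = 7*5731 + 616
5731 = 9*616 + 187
616 = 3*187 + 55
187 = 3*55 + 22
55 = 2*22 + 11
22 = 2*11 + 0
gcd(10345566, 1472119) = 11.
Back-substituting:
11 = 55 − 2·22
11 = −2·187 + 7·55
11 = 7·616 − 23·187
11 = −23·5731 + 214·616
11 = 214·40733 − 1521·5731
11 = −1521·1472119 + 54970·40733
11 = 54970·10345566 − 386311·1472119
So 11 = (54970)·10345566 + (-386311)·1472119.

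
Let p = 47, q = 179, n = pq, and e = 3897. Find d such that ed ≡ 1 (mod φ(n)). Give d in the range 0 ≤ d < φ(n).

7045

φ(n) = (p−1)(q−1) = 46·178 = 8188.
Need d with 3897·d ≡ 1 (mod 8188). Apply the extended Euclidean algorithm:
8188 = 2*3897 + 394
3897 = 9*394 + 351
394 = 1*351 + 43
351 = 8*43 + 7
43 = 6*7 + 1
7 = 7*1 + 0
Back-substitute:
1 = 43 − 6·7
1 = −6·351 + 49·43
1 = 49·394 − 55·351
1 = −55·3897 + 544·394
1 = 544·8188 − 1143·3897
So 3897·(-1143) ≡ 1 (mod 8188), hence d ≡ -1143 ≡ 7045 (mod 8188).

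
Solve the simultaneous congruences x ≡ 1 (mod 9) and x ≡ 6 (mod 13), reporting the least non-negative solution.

19

Write x = 1 + 9·k. Then 9·k ≡ 6 − 1 ≡ 5 (mod 13).
Need 9⁻¹ mod 13. Extended Euclid on (13, 9):
13 = 1×9 + 4
9 = 2×4 + 1
4 = 4×1 + 0
Back-substitute:
1 = 9 − 2·4
1 = −2·13 + 3·9
9⁻¹ ≡ 3 (mod 13), so k ≡ 3·5 ≡ 2 (mod 13).
x = 1 + 9·2 = 19.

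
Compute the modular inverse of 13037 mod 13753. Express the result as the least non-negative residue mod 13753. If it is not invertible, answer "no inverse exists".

gcd(13753, 13037) by repeated division:
13753 = 1×13037 + 716
13037 = 18×716 + 149
716 = 4×149 + 120
149 = 1×120 + 29
120 = 4×29 + 4
29 = 7×4 + 1
4 = 4×1 + 0
gcd = 1, so the inverse exists. Back-substitute:
1 = 29 − 7·4
1 = −7·120 + 29·29
1 = 29·149 − 36·120
1 = −36·716 + 173·149
1 = 173·13037 − 3150·716
1 = −3150·13753 + 3323·13037
So 13037·3323 ≡ 1 (mod 13753).

3323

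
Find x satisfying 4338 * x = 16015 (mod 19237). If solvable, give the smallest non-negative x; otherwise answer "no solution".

15325

First find gcd(4338, 19237):
19237 = 4·4338 + 1885
4338 = 2·1885 + 568
1885 = 3·568 + 181
568 = 3·181 + 25
181 = 7·25 + 6
25 = 4·6 + 1
6 = 6·1 + 0
gcd = 1, so a unique solution mod 19237 exists.
Back-substitute for the Bézout coefficients:
1 = 25 − 4·6
1 = −4·181 + 29·25
1 = 29·568 − 91·181
1 = −91·1885 + 302·568
1 = 302·4338 − 695·1885
1 = −695·19237 + 3082·4338
So 4338·(3082) ≡ 1 (mod 19237), giving 4338⁻¹ ≡ 3082.
x ≡ 4338⁻¹·16015 ≡ 3082·16015 ≡ 15325 (mod 19237).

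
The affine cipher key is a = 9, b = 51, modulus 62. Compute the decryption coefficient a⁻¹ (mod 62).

Run Euclid on (62, 9):
62 = 6*9 + 8
9 = 1*8 + 1
8 = 8*1 + 0
Since gcd(9, 62) = 1, back-substitute to write 1 as a combination:
1 = 9 − 8
1 = −62 + 7·9
So 9·7 ≡ 1 (mod 62).

7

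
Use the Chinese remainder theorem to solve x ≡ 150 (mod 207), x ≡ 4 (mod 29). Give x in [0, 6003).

Write x = 150 + 207·k. Then 207·k ≡ 4 − 150 ≡ 28 (mod 29).
Need 207⁻¹ mod 29. Extended Euclid on (29, 4):
29 = 7·4 + 1
4 = 4·1 + 0
Back-substitute:
1 = 29 − 7·4
207⁻¹ ≡ 22 (mod 29), so k ≡ 22·28 ≡ 7 (mod 29).
x = 150 + 207·7 = 1599.

1599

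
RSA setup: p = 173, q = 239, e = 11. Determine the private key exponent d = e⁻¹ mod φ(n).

7443

φ(n) = (p−1)(q−1) = 172·238 = 40936.
Need d with 11·d ≡ 1 (mod 40936). Apply the extended Euclidean algorithm:
40936 = 3721×11 + 5
11 = 2×5 + 1
5 = 5×1 + 0
Back-substitute:
1 = 11 − 2·5
1 = −2·40936 + 7443·11
So 11·7443 ≡ 1 (mod 40936), hence d = 7443.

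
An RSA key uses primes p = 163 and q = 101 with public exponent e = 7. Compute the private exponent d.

φ(n) = (p−1)(q−1) = 162·100 = 16200.
Need d with 7·d ≡ 1 (mod 16200). Apply the extended Euclidean algorithm:
16200 = 2314·7 + 2
7 = 3·2 + 1
2 = 2·1 + 0
Back-substitute:
1 = 7 − 3·2
1 = −3·16200 + 6943·7
So 7·6943 ≡ 1 (mod 16200), hence d = 6943.

6943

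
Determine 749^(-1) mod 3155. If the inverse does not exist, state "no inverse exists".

754

Extended Euclidean algorithm:
3155 = 4×749 + 159
749 = 4×159 + 113
159 = 1×113 + 46
113 = 2×46 + 21
46 = 2×21 + 4
21 = 5×4 + 1
4 = 4×1 + 0
gcd = 1, so the inverse exists. Back-substitute:
1 = 21 − 5·4
1 = −5·46 + 11·21
1 = 11·113 − 27·46
1 = −27·159 + 38·113
1 = 38·749 − 179·159
1 = −179·3155 + 754·749
So 749·754 ≡ 1 (mod 3155).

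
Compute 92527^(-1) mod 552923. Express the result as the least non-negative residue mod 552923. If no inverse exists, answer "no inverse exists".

382033

Apply the Euclidean algorithm to 552923 and 92527:
552923 = 5*92527 + 90288
92527 = 1*90288 + 2239
90288 = 40*2239 + 728
2239 = 3*728 + 55
728 = 13*55 + 13
55 = 4*13 + 3
13 = 4*3 + 1
3 = 3*1 + 0
The gcd is 1. Working backward:
1 = 13 − 4·3
1 = −4·55 + 17·13
1 = 17·728 − 225·55
1 = −225·2239 + 692·728
1 = 692·90288 − 27905·2239
1 = −27905·92527 + 28597·90288
1 = 28597·552923 − 170890·92527
So 92527·(-170890) ≡ 1 (mod 552923), and -170890 ≡ 382033 (mod 552923).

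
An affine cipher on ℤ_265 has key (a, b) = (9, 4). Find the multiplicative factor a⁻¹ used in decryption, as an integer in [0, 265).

Extended Euclidean algorithm:
265 = 29*9 + 4
9 = 2*4 + 1
4 = 4*1 + 0
The gcd is 1. Working backward:
1 = 9 − 2·4
1 = −2·265 + 59·9
So 9·59 ≡ 1 (mod 265).

59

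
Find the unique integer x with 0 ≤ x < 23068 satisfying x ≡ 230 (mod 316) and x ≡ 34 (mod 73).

Write x = 230 + 316·k. Then 316·k ≡ 34 − 230 ≡ 23 (mod 73).
Need 316⁻¹ mod 73. Extended Euclid on (73, 24):
73 = 3*24 + 1
24 = 24*1 + 0
Back-substitute:
1 = 73 − 3·24
316⁻¹ ≡ 70 (mod 73), so k ≡ 70·23 ≡ 4 (mod 73).
x = 230 + 316·4 = 1494.

1494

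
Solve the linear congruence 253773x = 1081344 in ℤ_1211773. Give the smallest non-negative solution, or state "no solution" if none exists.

1109224

First find gcd(253773, 1211773):
1211773 = 4·253773 + 196681
253773 = 1·196681 + 57092
196681 = 3·57092 + 25405
57092 = 2·25405 + 6282
25405 = 4·6282 + 277
6282 = 22·277 + 188
277 = 1·188 + 89
188 = 2·89 + 10
89 = 8·10 + 9
10 = 1·9 + 1
9 = 9·1 + 0
gcd = 1, so a unique solution mod 1211773 exists.
Back-substitute for the Bézout coefficients:
1 = 10 − 9
1 = −89 + 9·10
1 = 9·188 − 19·89
1 = −19·277 + 28·188
1 = 28·6282 − 635·277
1 = −635·25405 + 2568·6282
1 = 2568·57092 − 5771·25405
1 = −5771·196681 + 19881·57092
1 = 19881·253773 − 25652·196681
1 = −25652·1211773 + 122489·253773
So 253773·(122489) ≡ 1 (mod 1211773), giving 253773⁻¹ ≡ 122489.
x ≡ 253773⁻¹·1081344 ≡ 122489·1081344 ≡ 1109224 (mod 1211773).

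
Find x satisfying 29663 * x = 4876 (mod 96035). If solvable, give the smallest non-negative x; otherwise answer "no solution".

68092

First find gcd(29663, 96035):
96035 = 3×29663 + 7046
29663 = 4×7046 + 1479
7046 = 4×1479 + 1130
1479 = 1×1130 + 349
1130 = 3×349 + 83
349 = 4×83 + 17
83 = 4×17 + 15
17 = 1×15 + 2
15 = 7×2 + 1
2 = 2×1 + 0
gcd = 1, so a unique solution mod 96035 exists.
Back-substitute for the Bézout coefficients:
1 = 15 − 7·2
1 = −7·17 + 8·15
1 = 8·83 − 39·17
1 = −39·349 + 164·83
1 = 164·1130 − 531·349
1 = −531·1479 + 695·1130
1 = 695·7046 − 3311·1479
1 = −3311·29663 + 13939·7046
1 = 13939·96035 − 45128·29663
So 29663·(-45128) ≡ 1 (mod 96035), giving 29663⁻¹ ≡ 50907.
x ≡ 29663⁻¹·4876 ≡ 50907·4876 ≡ 68092 (mod 96035).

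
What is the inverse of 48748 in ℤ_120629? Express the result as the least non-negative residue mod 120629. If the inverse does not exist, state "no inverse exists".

gcd(120629, 48748) by repeated division:
120629 = 2×48748 + 23133
48748 = 2×23133 + 2482
23133 = 9×2482 + 795
2482 = 3×795 + 97
795 = 8×97 + 19
97 = 5×19 + 2
19 = 9×2 + 1
2 = 2×1 + 0
Since gcd(48748, 120629) = 1, back-substitute to write 1 as a combination:
1 = 19 − 9·2
1 = −9·97 + 46·19
1 = 46·795 − 377·97
1 = −377·2482 + 1177·795
1 = 1177·23133 − 10970·2482
1 = −10970·48748 + 23117·23133
1 = 23117·120629 − 57204·48748
Thus 48748·(-57204) ≡ 1 (mod 120629); reducing, -57204 mod 120629 = 63425.

63425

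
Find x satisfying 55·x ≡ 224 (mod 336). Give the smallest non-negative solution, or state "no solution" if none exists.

224

First find gcd(55, 336):
336 = 6*55 + 6
55 = 9*6 + 1
6 = 6*1 + 0
gcd = 1, so a unique solution mod 336 exists.
Back-substitute for the Bézout coefficients:
1 = 55 − 9·6
1 = −9·336 + 55·55
So 55·(55) ≡ 1 (mod 336), giving 55⁻¹ ≡ 55.
x ≡ 55⁻¹·224 ≡ 55·224 ≡ 224 (mod 336).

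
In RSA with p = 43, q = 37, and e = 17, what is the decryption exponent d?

89

φ(n) = (p−1)(q−1) = 42·36 = 1512.
Need d with 17·d ≡ 1 (mod 1512). Apply the extended Euclidean algorithm:
1512 = 88*17 + 16
17 = 1*16 + 1
16 = 16*1 + 0
Back-substitute:
1 = 17 − 16
1 = −1512 + 89·17
So 17·89 ≡ 1 (mod 1512), hence d = 89.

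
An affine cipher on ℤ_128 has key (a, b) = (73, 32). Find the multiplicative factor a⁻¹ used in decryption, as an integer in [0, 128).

Extended Euclidean algorithm:
128 = 1·73 + 55
73 = 1·55 + 18
55 = 3·18 + 1
18 = 18·1 + 0
Since gcd(73, 128) = 1, back-substitute to write 1 as a combination:
1 = 55 − 3·18
1 = −3·73 + 4·55
1 = 4·128 − 7·73
Hence 73⁻¹ ≡ -7 ≡ 121 (mod 128).

121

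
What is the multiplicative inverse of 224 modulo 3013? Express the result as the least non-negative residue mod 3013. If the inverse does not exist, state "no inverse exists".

Extended Euclidean algorithm:
3013 = 13·224 + 101
224 = 2·101 + 22
101 = 4·22 + 13
22 = 1·13 + 9
13 = 1·9 + 4
9 = 2·4 + 1
4 = 4·1 + 0
Since gcd(224, 3013) = 1, back-substitute to write 1 as a combination:
1 = 9 − 2·4
1 = −2·13 + 3·9
1 = 3·22 − 5·13
1 = −5·101 + 23·22
1 = 23·224 − 51·101
1 = −51·3013 + 686·224
So 224·686 ≡ 1 (mod 3013).

686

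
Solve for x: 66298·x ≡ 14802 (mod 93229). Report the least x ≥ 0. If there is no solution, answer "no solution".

First find gcd(66298, 93229):
93229 = 1×66298 + 26931
66298 = 2×26931 + 12436
26931 = 2×12436 + 2059
12436 = 6×2059 + 82
2059 = 25×82 + 9
82 = 9×9 + 1
9 = 9×1 + 0
gcd = 1, so a unique solution mod 93229 exists.
Back-substitute for the Bézout coefficients:
1 = 82 − 9·9
1 = −9·2059 + 226·82
1 = 226·12436 − 1365·2059
1 = −1365·26931 + 2956·12436
1 = 2956·66298 − 7277·26931
1 = −7277·93229 + 10233·66298
So 66298·(10233) ≡ 1 (mod 93229), giving 66298⁻¹ ≡ 10233.
x ≡ 66298⁻¹·14802 ≡ 10233·14802 ≡ 64970 (mod 93229).

64970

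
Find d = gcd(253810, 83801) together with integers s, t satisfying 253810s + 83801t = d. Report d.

Apply Euclid's algorithm to 253810 and 83801:
253810 = 3·83801 + 2407
83801 = 34·2407 + 1963
2407 = 1·1963 + 444
1963 = 4·444 + 187
444 = 2·187 + 70
187 = 2·70 + 47
70 = 1·47 + 23
47 = 2·23 + 1
23 = 23·1 + 0
gcd(253810, 83801) = 1.
Working backward:
1 = 47 − 2·23
1 = −2·70 + 3·47
1 = 3·187 − 8·70
1 = −8·444 + 19·187
1 = 19·1963 − 84·444
1 = −84·2407 + 103·1963
1 = 103·83801 − 3586·2407
1 = −3586·253810 + 10861·83801
So 1 = (-3586)·253810 + (10861)·83801.

1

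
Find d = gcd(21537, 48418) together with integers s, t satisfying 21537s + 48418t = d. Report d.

Repeated division:
48418 = 2·21537 + 5344
21537 = 4·5344 + 161
5344 = 33·161 + 31
161 = 5·31 + 6
31 = 5·6 + 1
6 = 6·1 + 0
gcd(21537, 48418) = 1.
Working backward:
1 = 31 − 5·6
1 = −5·161 + 26·31
1 = 26·5344 − 863·161
1 = −863·21537 + 3478·5344
1 = 3478·48418 − 7819·21537
So 1 = (3478)·48418 + (-7819)·21537.

1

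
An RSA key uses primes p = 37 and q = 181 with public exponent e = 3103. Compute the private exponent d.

2767

φ(n) = (p−1)(q−1) = 36·180 = 6480.
Need d with 3103·d ≡ 1 (mod 6480). Apply the extended Euclidean algorithm:
6480 = 2·3103 + 274
3103 = 11·274 + 89
274 = 3·89 + 7
89 = 12·7 + 5
7 = 1·5 + 2
5 = 2·2 + 1
2 = 2·1 + 0
Back-substitute:
1 = 5 − 2·2
1 = −2·7 + 3·5
1 = 3·89 − 38·7
1 = −38·274 + 117·89
1 = 117·3103 − 1325·274
1 = −1325·6480 + 2767·3103
So 3103·2767 ≡ 1 (mod 6480), hence d = 2767.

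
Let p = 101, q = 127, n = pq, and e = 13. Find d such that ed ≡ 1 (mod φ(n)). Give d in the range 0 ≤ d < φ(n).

φ(n) = (p−1)(q−1) = 100·126 = 12600.
Need d with 13·d ≡ 1 (mod 12600). Apply the extended Euclidean algorithm:
12600 = 969*13 + 3
13 = 4*3 + 1
3 = 3*1 + 0
Back-substitute:
1 = 13 − 4·3
1 = −4·12600 + 3877·13
So 13·3877 ≡ 1 (mod 12600), hence d = 3877.

3877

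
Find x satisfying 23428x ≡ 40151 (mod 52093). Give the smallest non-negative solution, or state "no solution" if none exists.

9325

First find gcd(23428, 52093):
52093 = 2*23428 + 5237
23428 = 4*5237 + 2480
5237 = 2*2480 + 277
2480 = 8*277 + 264
277 = 1*264 + 13
264 = 20*13 + 4
13 = 3*4 + 1
4 = 4*1 + 0
gcd = 1, so a unique solution mod 52093 exists.
Back-substitute for the Bézout coefficients:
1 = 13 − 3·4
1 = −3·264 + 61·13
1 = 61·277 − 64·264
1 = −64·2480 + 573·277
1 = 573·5237 − 1210·2480
1 = −1210·23428 + 5413·5237
1 = 5413·52093 − 12036·23428
So 23428·(-12036) ≡ 1 (mod 52093), giving 23428⁻¹ ≡ 40057.
x ≡ 23428⁻¹·40151 ≡ 40057·40151 ≡ 9325 (mod 52093).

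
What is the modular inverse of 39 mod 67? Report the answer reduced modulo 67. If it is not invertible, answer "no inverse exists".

gcd(67, 39) by repeated division:
67 = 1×39 + 28
39 = 1×28 + 11
28 = 2×11 + 6
11 = 1×6 + 5
6 = 1×5 + 1
5 = 5×1 + 0
gcd = 1, so the inverse exists. Back-substitute:
1 = 6 − 5
1 = −11 + 2·6
1 = 2·28 − 5·11
1 = −5·39 + 7·28
1 = 7·67 − 12·39
So 39·(-12) ≡ 1 (mod 67), and -12 ≡ 55 (mod 67).

55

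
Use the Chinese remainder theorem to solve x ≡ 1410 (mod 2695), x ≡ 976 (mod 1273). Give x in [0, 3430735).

3378245

Write x = 1410 + 2695·k. Then 2695·k ≡ 976 − 1410 ≡ 839 (mod 1273).
Need 2695⁻¹ mod 1273. Extended Euclid on (1273, 149):
1273 = 8×149 + 81
149 = 1×81 + 68
81 = 1×68 + 13
68 = 5×13 + 3
13 = 4×3 + 1
3 = 3×1 + 0
Back-substitute:
1 = 13 − 4·3
1 = −4·68 + 21·13
1 = 21·81 − 25·68
1 = −25·149 + 46·81
1 = 46·1273 − 393·149
2695⁻¹ ≡ 880 (mod 1273), so k ≡ 880·839 ≡ 1253 (mod 1273).
x = 1410 + 2695·1253 = 3378245.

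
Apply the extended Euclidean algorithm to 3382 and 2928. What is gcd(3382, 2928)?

Apply Euclid's algorithm to 3382 and 2928:
3382 = 1×2928 + 454
2928 = 6×454 + 204
454 = 2×204 + 46
204 = 4×46 + 20
46 = 2×20 + 6
20 = 3×6 + 2
6 = 3×2 + 0
gcd(3382, 2928) = 2.
Back-substituting:
2 = 20 − 3·6
2 = −3·46 + 7·20
2 = 7·204 − 31·46
2 = −31·454 + 69·204
2 = 69·2928 − 445·454
2 = −445·3382 + 514·2928
So 2 = (-445)·3382 + (514)·2928.

2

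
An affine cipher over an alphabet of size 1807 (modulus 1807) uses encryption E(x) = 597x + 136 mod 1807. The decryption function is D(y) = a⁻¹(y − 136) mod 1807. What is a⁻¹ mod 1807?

Run Euclid on (1807, 597):
1807 = 3×597 + 16
597 = 37×16 + 5
16 = 3×5 + 1
5 = 5×1 + 0
The gcd is 1. Working backward:
1 = 16 − 3·5
1 = −3·597 + 112·16
1 = 112·1807 − 339·597
Hence 597⁻¹ ≡ -339 ≡ 1468 (mod 1807).

1468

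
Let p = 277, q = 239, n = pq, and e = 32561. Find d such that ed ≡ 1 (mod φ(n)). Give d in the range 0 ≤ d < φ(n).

φ(n) = (p−1)(q−1) = 276·238 = 65688.
Need d with 32561·d ≡ 1 (mod 65688). Apply the extended Euclidean algorithm:
65688 = 2·32561 + 566
32561 = 57·566 + 299
566 = 1·299 + 267
299 = 1·267 + 32
267 = 8·32 + 11
32 = 2·11 + 10
11 = 1·10 + 1
10 = 10·1 + 0
Back-substitute:
1 = 11 − 10
1 = −32 + 3·11
1 = 3·267 − 25·32
1 = −25·299 + 28·267
1 = 28·566 − 53·299
1 = −53·32561 + 3049·566
1 = 3049·65688 − 6151·32561
So 32561·(-6151) ≡ 1 (mod 65688), hence d ≡ -6151 ≡ 59537 (mod 65688).

59537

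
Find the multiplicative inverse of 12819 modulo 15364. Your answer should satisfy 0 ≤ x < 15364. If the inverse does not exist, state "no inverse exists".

10951

Apply the Euclidean algorithm to 15364 and 12819:
15364 = 1*12819 + 2545
12819 = 5*2545 + 94
2545 = 27*94 + 7
94 = 13*7 + 3
7 = 2*3 + 1
3 = 3*1 + 0
gcd = 1, so the inverse exists. Back-substitute:
1 = 7 − 2·3
1 = −2·94 + 27·7
1 = 27·2545 − 731·94
1 = −731·12819 + 3682·2545
1 = 3682·15364 − 4413·12819
Thus 12819·(-4413) ≡ 1 (mod 15364); reducing, -4413 mod 15364 = 10951.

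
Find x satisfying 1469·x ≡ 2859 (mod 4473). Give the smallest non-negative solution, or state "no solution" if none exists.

First find gcd(1469, 4473):
4473 = 3×1469 + 66
1469 = 22×66 + 17
66 = 3×17 + 15
17 = 1×15 + 2
15 = 7×2 + 1
2 = 2×1 + 0
gcd = 1, so a unique solution mod 4473 exists.
Back-substitute for the Bézout coefficients:
1 = 15 − 7·2
1 = −7·17 + 8·15
1 = 8·66 − 31·17
1 = −31·1469 + 690·66
1 = 690·4473 − 2101·1469
So 1469·(-2101) ≡ 1 (mod 4473), giving 1469⁻¹ ≡ 2372.
x ≡ 1469⁻¹·2859 ≡ 2372·2859 ≡ 480 (mod 4473).

480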